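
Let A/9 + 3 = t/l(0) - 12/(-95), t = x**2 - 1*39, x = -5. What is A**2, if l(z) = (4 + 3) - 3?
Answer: 118788201/36100 ≈ 3290.5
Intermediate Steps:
t = -14 (t = (-5)**2 - 1*39 = 25 - 39 = -14)
l(z) = 4 (l(z) = 7 - 3 = 4)
A = -10899/190 (A = -27 + 9*(-14/4 - 12/(-95)) = -27 + 9*(-14*1/4 - 12*(-1/95)) = -27 + 9*(-7/2 + 12/95) = -27 + 9*(-641/190) = -27 - 5769/190 = -10899/190 ≈ -57.363)
A**2 = (-10899/190)**2 = 118788201/36100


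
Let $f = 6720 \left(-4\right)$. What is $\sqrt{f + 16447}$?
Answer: $i \sqrt{10433} \approx 102.14 i$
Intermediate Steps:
$f = -26880$
$\sqrt{f + 16447} = \sqrt{-26880 + 16447} = \sqrt{-10433} = i \sqrt{10433}$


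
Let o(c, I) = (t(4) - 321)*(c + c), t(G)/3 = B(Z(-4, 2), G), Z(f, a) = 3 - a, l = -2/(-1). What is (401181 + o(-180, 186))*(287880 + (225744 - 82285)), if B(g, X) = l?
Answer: 221958853959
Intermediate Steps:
l = 2 (l = -2*(-1) = 2)
B(g, X) = 2
t(G) = 6 (t(G) = 3*2 = 6)
o(c, I) = -630*c (o(c, I) = (6 - 321)*(c + c) = -630*c)
(401181 + o(-180, 186))*(287880 + (225744 - 82285)) = (401181 - 630*(-180))*(287880 + (225744 - 82285)) = (401181 + 113400)*(287880 + 143459) = 514581*431339 = 221958853959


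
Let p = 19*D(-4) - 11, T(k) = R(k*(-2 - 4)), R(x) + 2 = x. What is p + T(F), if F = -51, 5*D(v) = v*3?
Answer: 1237/5 ≈ 247.40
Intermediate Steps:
D(v) = 3*v/5 (D(v) = (v*3)/5 = (3*v)/5 = 3*v/5)
R(x) = -2 + x
T(k) = -2 - 6*k (T(k) = -2 + k*(-2 - 4) = -2 + k*(-6) = -2 - 6*k)
p = -283/5 (p = 19*((3/5)*(-4)) - 11 = 19*(-12/5) - 11 = -228/5 - 11 = -283/5 ≈ -56.600)
p + T(F) = -283/5 + (-2 - 6*(-51)) = -283/5 + (-2 + 306) = -283/5 + 304 = 1237/5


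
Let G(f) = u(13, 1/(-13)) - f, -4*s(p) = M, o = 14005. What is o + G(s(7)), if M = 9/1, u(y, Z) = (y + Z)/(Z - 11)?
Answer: 168073/12 ≈ 14006.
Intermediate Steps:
u(y, Z) = (Z + y)/(-11 + Z)
M = 9 (M = 9*1 = 9)
s(p) = -9/4 (s(p) = -¼*9 = -9/4)
G(f) = -7/6 - f (G(f) = (1/(-13) + 13)/(-11 + 1/(-13)) - f = (-1/13 + 13)/(-11 - 1/13) - f = (168/13)/(-144/13) - f = -13/144*168/13 - f = -7/6 - f)
o + G(s(7)) = 14005 + (-7/6 - 1*(-9/4)) = 14005 + (-7/6 + 9/4) = 14005 + 13/12 = 168073/12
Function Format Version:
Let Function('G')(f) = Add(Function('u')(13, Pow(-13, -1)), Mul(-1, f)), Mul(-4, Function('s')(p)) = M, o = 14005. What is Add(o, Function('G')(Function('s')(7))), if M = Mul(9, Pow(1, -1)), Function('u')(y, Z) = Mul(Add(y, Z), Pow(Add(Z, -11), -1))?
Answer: Rational(168073, 12) ≈ 14006.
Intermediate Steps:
Function('u')(y, Z) = Mul(Pow(Add(-11, Z), -1), Add(Z, y)) (Function('u')(y, Z) = Mul(Add(Z, y), Pow(Add(-11, Z), -1)) = Mul(Pow(Add(-11, Z), -1), Add(Z, y)))
M = 9 (M = Mul(9, 1) = 9)
Function('s')(p) = Rational(-9, 4) (Function('s')(p) = Mul(Rational(-1, 4), 9) = Rational(-9, 4))
Function('G')(f) = Add(Rational(-7, 6), Mul(-1, f)) (Function('G')(f) = Add(Mul(Pow(Add(-11, Pow(-13, -1)), -1), Add(Pow(-13, -1), 13)), Mul(-1, f)) = Add(Mul(Pow(Add(-11, Rational(-1, 13)), -1), Add(Rational(-1, 13), 13)), Mul(-1, f)) = Add(Mul(Pow(Rational(-144, 13), -1), Rational(168, 13)), Mul(-1, f)) = Add(Mul(Rational(-13, 144), Rational(168, 13)), Mul(-1, f)) = Add(Rational(-7, 6), Mul(-1, f)))
Add(o, Function('G')(Function('s')(7))) = Add(14005, Add(Rational(-7, 6), Mul(-1, Rational(-9, 4)))) = Add(14005, Add(Rational(-7, 6), Rational(9, 4))) = Add(14005, Rational(13, 12)) = Rational(168073, 12)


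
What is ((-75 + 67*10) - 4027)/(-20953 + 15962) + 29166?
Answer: 145570938/4991 ≈ 29167.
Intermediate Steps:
((-75 + 67*10) - 4027)/(-20953 + 15962) + 29166 = ((-75 + 670) - 4027)/(-4991) + 29166 = (595 - 4027)*(-1/4991) + 29166 = -3432*(-1/4991) + 29166 = 3432/4991 + 29166 = 145570938/4991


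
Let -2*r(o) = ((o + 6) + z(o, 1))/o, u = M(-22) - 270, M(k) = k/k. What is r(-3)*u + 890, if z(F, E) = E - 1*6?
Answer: 2939/3 ≈ 979.67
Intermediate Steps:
M(k) = 1
z(F, E) = -6 + E (z(F, E) = E - 6 = -6 + E)
u = -269 (u = 1 - 270 = -269)
r(o) = -(1 + o)/(2*o) (r(o) = -((o + 6) + (-6 + 1))/(2*o) = -((6 + o) - 5)/(2*o) = -(1 + o)/(2*o))
r(-3)*u + 890 = ((½)*(-1 - 1*(-3))/(-3))*(-269) + 890 = ((½)*(-⅓)*(-1 + 3))*(-269) + 890 = ((½)*(-⅓)*2)*(-269) + 890 = -⅓*(-269) + 890 = 269/3 + 890 = 2939/3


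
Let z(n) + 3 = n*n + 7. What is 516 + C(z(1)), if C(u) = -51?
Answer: 465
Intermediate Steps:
z(n) = 4 + n² (z(n) = -3 + (n*n + 7) = -3 + (n² + 7) = -3 + (7 + n²) = 4 + n²)
516 + C(z(1)) = 516 - 51 = 465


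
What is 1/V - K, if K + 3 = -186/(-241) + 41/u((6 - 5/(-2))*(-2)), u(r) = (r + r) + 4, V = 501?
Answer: 4342907/1207410 ≈ 3.5969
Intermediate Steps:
u(r) = 4 + 2*r (u(r) = 2*r + 4 = 4 + 2*r)
K = -25991/7230 (K = -3 + (-186/(-241) + 41/(4 + 2*((6 - 5/(-2))*(-2)))) = -3 + (-186*(-1/241) + 41/(4 + 2*((6 - 5*(-1/2))*(-2)))) = -3 + (186/241 + 41/(4 + 2*((6 + 5/2)*(-2)))) = -3 + (186/241 + 41/(4 + 2*((17/2)*(-2)))) = -3 + (186/241 + 41/(4 + 2*(-17))) = -3 + (186/241 + 41/(4 - 34)) = -3 + (186/241 + 41/(-30)) = -3 + (186/241 + 41*(-1/30)) = -3 + (186/241 - 41/30) = -3 - 4301/7230 = -25991/7230 ≈ -3.5949)
1/V - K = 1/501 - 1*(-25991/7230) = 1/501 + 25991/7230 = 4342907/1207410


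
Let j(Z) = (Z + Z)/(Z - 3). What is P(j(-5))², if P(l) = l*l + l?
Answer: 2025/256 ≈ 7.9102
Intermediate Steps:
j(Z) = 2*Z/(-3 + Z) (j(Z) = (2*Z)/(-3 + Z) = 2*Z/(-3 + Z))
P(l) = l + l² (P(l) = l² + l = l + l²)
P(j(-5))² = ((2*(-5)/(-3 - 5))*(1 + 2*(-5)/(-3 - 5)))² = ((2*(-5)/(-8))*(1 + 2*(-5)/(-8)))² = ((2*(-5)*(-⅛))*(1 + 2*(-5)*(-⅛)))² = (5*(1 + 5/4)/4)² = ((5/4)*(9/4))² = (45/16)² = 2025/256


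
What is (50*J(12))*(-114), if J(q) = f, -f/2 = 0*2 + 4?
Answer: 45600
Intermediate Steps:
f = -8 (f = -2*(0*2 + 4) = -2*(0 + 4) = -2*4 = -8)
J(q) = -8
(50*J(12))*(-114) = (50*(-8))*(-114) = -400*(-114) = 45600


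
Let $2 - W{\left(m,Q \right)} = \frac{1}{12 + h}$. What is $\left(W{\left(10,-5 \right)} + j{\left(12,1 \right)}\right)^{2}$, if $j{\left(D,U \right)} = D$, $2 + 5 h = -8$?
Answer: $\frac{19321}{100} \approx 193.21$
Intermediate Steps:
$h = -2$ ($h = - \frac{2}{5} + \frac{1}{5} \left(-8\right) = - \frac{2}{5} - \frac{8}{5} = -2$)
$W{\left(m,Q \right)} = \frac{19}{10}$ ($W{\left(m,Q \right)} = 2 - \frac{1}{12 - 2} = 2 - \frac{1}{10} = \frac{19}{10}$)
$\left(W{\left(10,-5 \right)} + j{\left(12,1 \right)}\right)^{2} = \left(\frac{19}{10} + 12\right)^{2} = \left(\frac{139}{10}\right)^{2} = \frac{19321}{100}$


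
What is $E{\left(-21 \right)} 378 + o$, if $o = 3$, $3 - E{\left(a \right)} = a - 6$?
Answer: $11343$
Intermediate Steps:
$E{\left(a \right)} = 9 - a$ ($E{\left(a \right)} = 3 - \left(a - 6\right) = 3 - \left(-6 + a\right) = 9 - a$)
$E{\left(-21 \right)} 378 + o = \left(9 - -21\right) 378 + 3 = \left(9 + 21\right) 378 + 3 = 30 \cdot 378 + 3 = 11340 + 3 = 11343$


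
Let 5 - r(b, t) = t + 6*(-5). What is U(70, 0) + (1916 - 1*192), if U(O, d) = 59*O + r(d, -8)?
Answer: 5897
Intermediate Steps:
r(b, t) = 35 - t (r(b, t) = 5 - (t + 6*(-5)) = 5 - (t - 30) = 5 - (-30 + t) = 5 + (30 - t) = 35 - t)
U(O, d) = 43 + 59*O (U(O, d) = 59*O + (35 - 1*(-8)) = 59*O + (35 + 8) = 59*O + 43 = 43 + 59*O)
U(70, 0) + (1916 - 1*192) = (43 + 59*70) + (1916 - 1*192) = (43 + 4130) + (1916 - 192) = 4173 + 1724 = 5897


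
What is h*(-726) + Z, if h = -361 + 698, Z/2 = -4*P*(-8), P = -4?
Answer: -244918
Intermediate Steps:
Z = -256 (Z = 2*(-4*(-4)*(-8)) = 2*(16*(-8)) = 2*(-128) = -256)
h = 337
h*(-726) + Z = 337*(-726) - 256 = -244662 - 256 = -244918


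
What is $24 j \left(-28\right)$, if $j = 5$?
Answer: $-3360$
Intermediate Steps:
$24 j \left(-28\right) = 24 \cdot 5 \left(-28\right) = 120 \left(-28\right) = -3360$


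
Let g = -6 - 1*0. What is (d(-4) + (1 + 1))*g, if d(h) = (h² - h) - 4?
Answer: -108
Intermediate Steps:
d(h) = -4 + h² - h
g = -6 (g = -6 + 0 = -6)
(d(-4) + (1 + 1))*g = ((-4 + (-4)² - 1*(-4)) + (1 + 1))*(-6) = ((-4 + 16 + 4) + 2)*(-6) = (16 + 2)*(-6) = 18*(-6) = -108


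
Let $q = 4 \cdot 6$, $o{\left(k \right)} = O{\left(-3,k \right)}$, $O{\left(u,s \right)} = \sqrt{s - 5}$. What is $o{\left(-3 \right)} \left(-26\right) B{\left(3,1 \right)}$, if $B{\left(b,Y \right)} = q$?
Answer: $- 1248 i \sqrt{2} \approx - 1764.9 i$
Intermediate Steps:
$O{\left(u,s \right)} = \sqrt{-5 + s}$
$o{\left(k \right)} = \sqrt{-5 + k}$
$q = 24$
$B{\left(b,Y \right)} = 24$
$o{\left(-3 \right)} \left(-26\right) B{\left(3,1 \right)} = \sqrt{-5 - 3} \left(-26\right) 24 = \sqrt{-8} \left(-26\right) 24 = 2 i \sqrt{2} \left(-26\right) 24 = - 52 i \sqrt{2} \cdot 24 = - 1248 i \sqrt{2}$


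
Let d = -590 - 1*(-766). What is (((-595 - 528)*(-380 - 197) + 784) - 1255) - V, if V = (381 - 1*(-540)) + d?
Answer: 646403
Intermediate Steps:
d = 176 (d = -590 + 766 = 176)
V = 1097 (V = (381 - 1*(-540)) + 176 = (381 + 540) + 176 = 921 + 176 = 1097)
(((-595 - 528)*(-380 - 197) + 784) - 1255) - V = (((-595 - 528)*(-380 - 197) + 784) - 1255) - 1*1097 = ((-1123*(-577) + 784) - 1255) - 1097 = ((647971 + 784) - 1255) - 1097 = (648755 - 1255) - 1097 = 647500 - 1097 = 646403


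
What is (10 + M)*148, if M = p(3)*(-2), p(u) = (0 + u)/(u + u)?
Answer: 1332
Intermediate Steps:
p(u) = ½ (p(u) = u/((2*u)) = u*(1/(2*u)) = ½)
M = -1 (M = (½)*(-2) = -1)
(10 + M)*148 = (10 - 1)*148 = 9*148 = 1332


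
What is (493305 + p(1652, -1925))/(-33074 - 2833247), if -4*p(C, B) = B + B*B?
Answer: 432620/2866321 ≈ 0.15093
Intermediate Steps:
p(C, B) = -B/4 - B²/4 (p(C, B) = -(B + B*B)/4 = -(B + B²)/4 = -B/4 - B²/4)
(493305 + p(1652, -1925))/(-33074 - 2833247) = (493305 - ¼*(-1925)*(1 - 1925))/(-33074 - 2833247) = (493305 - ¼*(-1925)*(-1924))/(-2866321) = (493305 - 925925)*(-1/2866321) = -432620*(-1/2866321) = 432620/2866321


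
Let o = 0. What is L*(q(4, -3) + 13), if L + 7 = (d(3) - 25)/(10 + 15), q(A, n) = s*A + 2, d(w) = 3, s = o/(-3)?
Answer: -591/5 ≈ -118.20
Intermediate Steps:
s = 0 (s = 0/(-3) = 0*(-⅓) = 0)
q(A, n) = 2 (q(A, n) = 0*A + 2 = 0 + 2 = 2)
L = -197/25 (L = -7 + (3 - 25)/(10 + 15) = -7 - 22/25 = -197/25 ≈ -7.8800)
L*(q(4, -3) + 13) = -197*(2 + 13)/25 = -197/25*15 = -591/5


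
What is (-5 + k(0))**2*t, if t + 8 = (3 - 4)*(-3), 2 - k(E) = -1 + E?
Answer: -20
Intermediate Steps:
k(E) = 3 - E (k(E) = 2 - (-1 + E) = 2 + (1 - E) = 3 - E)
t = -5 (t = -8 + (3 - 4)*(-3) = -8 - 1*(-3) = -8 + 3 = -5)
(-5 + k(0))**2*t = (-5 + (3 - 1*0))**2*(-5) = (-5 + (3 + 0))**2*(-5) = (-5 + 3)**2*(-5) = (-2)**2*(-5) = 4*(-5) = -20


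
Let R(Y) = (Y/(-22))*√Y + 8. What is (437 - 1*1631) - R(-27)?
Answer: -1202 - 81*I*√3/22 ≈ -1202.0 - 6.3771*I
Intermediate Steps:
R(Y) = 8 - Y^(3/2)/22 (R(Y) = (Y*(-1/22))*√Y + 8 = (-Y/22)*√Y + 8 = -Y^(3/2)/22 + 8 = 8 - Y^(3/2)/22)
(437 - 1*1631) - R(-27) = (437 - 1*1631) - (8 - (-81)*I*√3/22) = (437 - 1631) - (8 - (-81)*I*√3/22) = -1194 - (8 + 81*I*√3/22) = -1194 + (-8 - 81*I*√3/22) = -1202 - 81*I*√3/22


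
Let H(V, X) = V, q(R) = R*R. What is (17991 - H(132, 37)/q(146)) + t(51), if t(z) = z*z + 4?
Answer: 109756051/5329 ≈ 20596.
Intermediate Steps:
q(R) = R²
t(z) = 4 + z² (t(z) = z² + 4 = 4 + z²)
(17991 - H(132, 37)/q(146)) + t(51) = (17991 - 132/(146²)) + (4 + 51²) = (17991 - 132/21316) + (4 + 2601) = (17991 - 132/21316) + 2605 = (17991 - 1*33/5329) + 2605 = (17991 - 33/5329) + 2605 = 95874006/5329 + 2605 = 109756051/5329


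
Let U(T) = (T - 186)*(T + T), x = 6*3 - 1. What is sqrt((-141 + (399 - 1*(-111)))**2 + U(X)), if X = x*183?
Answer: 3*sqrt(2037279) ≈ 4282.0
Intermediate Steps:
x = 17 (x = 18 - 1 = 17)
X = 3111 (X = 17*183 = 3111)
U(T) = 2*T*(-186 + T) (U(T) = (-186 + T)*(2*T) = 2*T*(-186 + T))
sqrt((-141 + (399 - 1*(-111)))**2 + U(X)) = sqrt((-141 + (399 - 1*(-111)))**2 + 2*3111*(-186 + 3111)) = sqrt((-141 + (399 + 111))**2 + 2*3111*2925) = sqrt((-141 + 510)**2 + 18199350) = sqrt(369**2 + 18199350) = sqrt(136161 + 18199350) = sqrt(18335511) = 3*sqrt(2037279)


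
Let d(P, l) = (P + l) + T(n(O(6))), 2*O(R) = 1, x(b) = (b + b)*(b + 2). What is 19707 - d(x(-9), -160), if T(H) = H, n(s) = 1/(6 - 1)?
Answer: 98704/5 ≈ 19741.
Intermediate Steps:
x(b) = 2*b*(2 + b) (x(b) = (2*b)*(2 + b) = 2*b*(2 + b))
O(R) = 1/2 (O(R) = (1/2)*1 = 1/2)
n(s) = 1/5
d(P, l) = 1/5 + P + l (d(P, l) = (P + l) + 1/5 = 1/5 + P + l)
19707 - d(x(-9), -160) = 19707 - (1/5 + 2*(-9)*(2 - 9) - 160) = 19707 - (1/5 + 2*(-9)*(-7) - 160) = 19707 - (1/5 + 126 - 160) = 19707 - 1*(-169/5) = 19707 + 169/5 = 98704/5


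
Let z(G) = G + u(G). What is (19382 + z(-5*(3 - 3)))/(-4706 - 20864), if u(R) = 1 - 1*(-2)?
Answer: -3877/5114 ≈ -0.75811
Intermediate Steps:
u(R) = 3 (u(R) = 1 + 2 = 3)
z(G) = 3 + G (z(G) = G + 3 = 3 + G)
(19382 + z(-5*(3 - 3)))/(-4706 - 20864) = (19382 + (3 - 5*(3 - 3)))/(-4706 - 20864) = (19382 + (3 - 5*0))/(-25570) = (19382 + (3 + 0))*(-1/25570) = (19382 + 3)*(-1/25570) = 19385*(-1/25570) = -3877/5114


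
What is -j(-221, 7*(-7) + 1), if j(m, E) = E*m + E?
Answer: -10560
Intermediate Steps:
j(m, E) = E + E*m
-j(-221, 7*(-7) + 1) = -(7*(-7) + 1)*(1 - 221) = -(-49 + 1)*(-220) = -(-48)*(-220) = -1*10560 = -10560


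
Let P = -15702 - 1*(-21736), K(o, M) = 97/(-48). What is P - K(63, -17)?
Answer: 289729/48 ≈ 6036.0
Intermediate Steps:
K(o, M) = -97/48 (K(o, M) = 97*(-1/48) = -97/48)
P = 6034 (P = -15702 + 21736 = 6034)
P - K(63, -17) = 6034 - 1*(-97/48) = 6034 + 97/48 = 289729/48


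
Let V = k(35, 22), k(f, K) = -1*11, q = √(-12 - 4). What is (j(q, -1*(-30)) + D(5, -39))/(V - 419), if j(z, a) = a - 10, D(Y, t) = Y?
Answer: -5/86 ≈ -0.058140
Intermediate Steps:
q = 4*I (q = √(-16) = 4*I ≈ 4.0*I)
j(z, a) = -10 + a
k(f, K) = -11
V = -11
(j(q, -1*(-30)) + D(5, -39))/(V - 419) = ((-10 - 1*(-30)) + 5)/(-11 - 419) = ((-10 + 30) + 5)/(-430) = -(20 + 5)/430 = -1/430*25 = -5/86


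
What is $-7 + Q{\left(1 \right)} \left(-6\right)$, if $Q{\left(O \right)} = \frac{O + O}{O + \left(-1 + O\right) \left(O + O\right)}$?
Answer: $-19$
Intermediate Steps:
$Q{\left(O \right)} = \frac{2 O}{O + 2 O \left(-1 + O\right)}$ ($Q{\left(O \right)} = \frac{2 O}{O + \left(-1 + O\right) 2 O} = \frac{2 O}{O + 2 O \left(-1 + O\right)}$)
$-7 + Q{\left(1 \right)} \left(-6\right) = -7 + \frac{2}{-1 + 2 \cdot 1} \left(-6\right) = -7 + \frac{2}{-1 + 2} \left(-6\right) = -7 + \frac{2}{1} \left(-6\right) = -7 + 2 \cdot 1 \left(-6\right) = -7 + 2 \left(-6\right) = -7 - 12 = -19$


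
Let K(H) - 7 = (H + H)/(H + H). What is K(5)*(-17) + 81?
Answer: -55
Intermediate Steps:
K(H) = 8 (K(H) = 7 + (H + H)/(H + H) = 7 + (2*H)/((2*H)) = 7 + (2*H)*(1/(2*H)) = 7 + 1 = 8)
K(5)*(-17) + 81 = 8*(-17) + 81 = -136 + 81 = -55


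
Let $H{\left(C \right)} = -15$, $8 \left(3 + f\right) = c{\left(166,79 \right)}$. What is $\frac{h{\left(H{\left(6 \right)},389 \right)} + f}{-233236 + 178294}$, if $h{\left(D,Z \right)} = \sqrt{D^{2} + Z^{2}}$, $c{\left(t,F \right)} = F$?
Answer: $- \frac{55}{439536} - \frac{\sqrt{151546}}{54942} \approx -0.0072106$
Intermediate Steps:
$f = \frac{55}{8}$ ($f = -3 + \frac{1}{8} \cdot 79 = -3 + \frac{79}{8} = \frac{55}{8} \approx 6.875$)
$\frac{h{\left(H{\left(6 \right)},389 \right)} + f}{-233236 + 178294} = \frac{\sqrt{\left(-15\right)^{2} + 389^{2}} + \frac{55}{8}}{-233236 + 178294} = \frac{\sqrt{225 + 151321} + \frac{55}{8}}{-54942} = \left(\sqrt{151546} + \frac{55}{8}\right) \left(- \frac{1}{54942}\right) = \left(\frac{55}{8} + \sqrt{151546}\right) \left(- \frac{1}{54942}\right) = - \frac{55}{439536} - \frac{\sqrt{151546}}{54942}$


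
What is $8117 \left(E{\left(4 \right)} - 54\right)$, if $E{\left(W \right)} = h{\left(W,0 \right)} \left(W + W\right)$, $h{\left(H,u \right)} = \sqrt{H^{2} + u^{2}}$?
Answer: $-178574$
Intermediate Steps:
$E{\left(W \right)} = 2 W \sqrt{W^{2}}$ ($E{\left(W \right)} = \sqrt{W^{2} + 0^{2}} \left(W + W\right) = \sqrt{W^{2} + 0} \cdot 2 W = \sqrt{W^{2}} \cdot 2 W = 2 W \sqrt{W^{2}}$)
$8117 \left(E{\left(4 \right)} - 54\right) = 8117 \left(2 \cdot 4 \sqrt{4^{2}} - 54\right) = 8117 \left(2 \cdot 4 \sqrt{16} - 54\right) = 8117 \left(2 \cdot 4 \cdot 4 - 54\right) = 8117 \left(32 - 54\right) = 8117 \left(-22\right) = -178574$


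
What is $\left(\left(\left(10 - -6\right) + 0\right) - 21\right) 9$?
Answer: $-45$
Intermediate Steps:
$\left(\left(\left(10 - -6\right) + 0\right) - 21\right) 9 = \left(\left(\left(10 + 6\right) + 0\right) - 21\right) 9 = \left(\left(16 + 0\right) - 21\right) 9 = \left(16 - 21\right) 9 = \left(-5\right) 9 = -45$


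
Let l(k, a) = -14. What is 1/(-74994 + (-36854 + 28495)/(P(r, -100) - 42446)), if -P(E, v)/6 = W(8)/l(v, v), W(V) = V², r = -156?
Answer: -296930/22267909907 ≈ -1.3334e-5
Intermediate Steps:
P(E, v) = 192/7 (P(E, v) = -6*8²/(-14) = -384*(-1)/14 = -6*(-32/7) = 192/7)
1/(-74994 + (-36854 + 28495)/(P(r, -100) - 42446)) = 1/(-74994 + (-36854 + 28495)/(192/7 - 42446)) = 1/(-74994 - 8359/(-296930/7)) = 1/(-74994 - 8359*(-7/296930)) = 1/(-74994 + 58513/296930) = 1/(-22267909907/296930) = -296930/22267909907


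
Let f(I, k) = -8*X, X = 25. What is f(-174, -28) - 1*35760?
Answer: -35960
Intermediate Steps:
f(I, k) = -200 (f(I, k) = -8*25 = -200)
f(-174, -28) - 1*35760 = -200 - 1*35760 = -200 - 35760 = -35960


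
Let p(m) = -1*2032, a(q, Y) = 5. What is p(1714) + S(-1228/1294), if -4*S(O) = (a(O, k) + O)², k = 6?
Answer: -3409323593/1674436 ≈ -2036.1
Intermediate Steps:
p(m) = -2032
S(O) = -(5 + O)²/4
p(1714) + S(-1228/1294) = -2032 - (5 - 1228/1294)²/4 = -2032 - (5 - 1228*1/1294)²/4 = -2032 - (5 - 614/647)²/4 = -2032 - (2621/647)²/4 = -2032 - ¼*6869641/418609 = -2032 - 6869641/1674436 = -3409323593/1674436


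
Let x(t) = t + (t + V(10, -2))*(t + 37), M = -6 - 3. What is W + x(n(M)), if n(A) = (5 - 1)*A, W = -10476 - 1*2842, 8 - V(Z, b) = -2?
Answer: -13380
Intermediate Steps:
V(Z, b) = 10 (V(Z, b) = 8 - 1*(-2) = 8 + 2 = 10)
W = -13318 (W = -10476 - 2842 = -13318)
M = -9
n(A) = 4*A
x(t) = t + (10 + t)*(37 + t) (x(t) = t + (t + 10)*(t + 37) = t + (10 + t)*(37 + t))
W + x(n(M)) = -13318 + (370 + (4*(-9))² + 48*(4*(-9))) = -13318 + (370 + (-36)² + 48*(-36)) = -13318 + (370 + 1296 - 1728) = -13318 - 62 = -13380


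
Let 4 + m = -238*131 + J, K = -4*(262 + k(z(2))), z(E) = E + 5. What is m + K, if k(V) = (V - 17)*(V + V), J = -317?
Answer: -31987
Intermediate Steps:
z(E) = 5 + E
k(V) = 2*V*(-17 + V) (k(V) = (-17 + V)*(2*V) = 2*V*(-17 + V))
K = -488 (K = -4*(262 + 2*(5 + 2)*(-17 + (5 + 2))) = -4*(262 + 2*7*(-17 + 7)) = -4*(262 + 2*7*(-10)) = -4*(262 - 140) = -4*122 = -488)
m = -31499 (m = -4 + (-238*131 - 317) = -4 + (-31178 - 317) = -4 - 31495 = -31499)
m + K = -31499 - 488 = -31987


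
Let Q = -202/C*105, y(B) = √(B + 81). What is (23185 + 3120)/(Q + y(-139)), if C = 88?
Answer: -12274439100/112578313 - 50926480*I*√58/112578313 ≈ -109.03 - 3.4451*I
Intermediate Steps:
y(B) = √(81 + B)
Q = -10605/44 (Q = -202/88*105 = -202*1/88*105 = -101/44*105 = -10605/44 ≈ -241.02)
(23185 + 3120)/(Q + y(-139)) = (23185 + 3120)/(-10605/44 + √(81 - 139)) = 26305/(-10605/44 + √(-58)) = 26305/(-10605/44 + I*√58)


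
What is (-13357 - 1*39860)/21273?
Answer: -17739/7091 ≈ -2.5016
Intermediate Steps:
(-13357 - 1*39860)/21273 = (-13357 - 39860)*(1/21273) = -53217*1/21273 = -17739/7091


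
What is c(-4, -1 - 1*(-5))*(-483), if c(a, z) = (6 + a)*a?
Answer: 3864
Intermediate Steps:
c(a, z) = a*(6 + a)
c(-4, -1 - 1*(-5))*(-483) = -4*(6 - 4)*(-483) = -4*2*(-483) = -8*(-483) = 3864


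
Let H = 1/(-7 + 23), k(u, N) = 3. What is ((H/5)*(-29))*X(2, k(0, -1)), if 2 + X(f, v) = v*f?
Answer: -29/20 ≈ -1.4500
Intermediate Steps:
H = 1/16 ≈ 0.062500
X(f, v) = -2 + f*v (X(f, v) = -2 + v*f = -2 + f*v)
((H/5)*(-29))*X(2, k(0, -1)) = (((1/16)/5)*(-29))*(-2 + 2*3) = (((1/16)*(⅕))*(-29))*(-2 + 6) = ((1/80)*(-29))*4 = -29/80*4 = -29/20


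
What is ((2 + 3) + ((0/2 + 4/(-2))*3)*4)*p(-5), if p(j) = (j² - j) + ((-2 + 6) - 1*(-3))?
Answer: -703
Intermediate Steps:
p(j) = 7 + j² - j (p(j) = (j² - j) + (4 + 3) = (j² - j) + 7 = 7 + j² - j)
((2 + 3) + ((0/2 + 4/(-2))*3)*4)*p(-5) = ((2 + 3) + ((0/2 + 4/(-2))*3)*4)*(7 + (-5)² - 1*(-5)) = (5 + ((0*(½) + 4*(-½))*3)*4)*(7 + 25 + 5) = (5 + ((0 - 2)*3)*4)*37 = (5 - 2*3*4)*37 = (5 - 6*4)*37 = (5 - 24)*37 = -19*37 = -703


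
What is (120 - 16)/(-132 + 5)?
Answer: -104/127 ≈ -0.81890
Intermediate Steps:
(120 - 16)/(-132 + 5) = 104/(-127) = 104*(-1/127) = -104/127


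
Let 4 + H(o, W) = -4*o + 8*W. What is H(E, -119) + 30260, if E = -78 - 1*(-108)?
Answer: 29184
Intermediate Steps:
E = 30 (E = -78 + 108 = 30)
H(o, W) = -4 - 4*o + 8*W (H(o, W) = -4 + (-4*o + 8*W) = -4 - 4*o + 8*W)
H(E, -119) + 30260 = (-4 - 4*30 + 8*(-119)) + 30260 = (-4 - 120 - 952) + 30260 = -1076 + 30260 = 29184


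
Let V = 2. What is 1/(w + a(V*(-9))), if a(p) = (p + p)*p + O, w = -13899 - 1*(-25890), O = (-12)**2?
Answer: 1/12783 ≈ 7.8229e-5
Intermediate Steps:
O = 144
w = 11991 (w = -13899 + 25890 = 11991)
a(p) = 144 + 2*p**2 (a(p) = (p + p)*p + 144 = (2*p)*p + 144 = 2*p**2 + 144 = 144 + 2*p**2)
1/(w + a(V*(-9))) = 1/(11991 + (144 + 2*(2*(-9))**2)) = 1/(11991 + (144 + 2*(-18)**2)) = 1/(11991 + (144 + 2*324)) = 1/(11991 + (144 + 648)) = 1/(11991 + 792) = 1/12783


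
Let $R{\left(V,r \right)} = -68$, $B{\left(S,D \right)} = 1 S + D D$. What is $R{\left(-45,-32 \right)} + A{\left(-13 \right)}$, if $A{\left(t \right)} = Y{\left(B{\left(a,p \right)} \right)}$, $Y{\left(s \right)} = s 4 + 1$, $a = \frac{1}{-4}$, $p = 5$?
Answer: $32$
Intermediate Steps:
$a = - \frac{1}{4} \approx -0.25$
$B{\left(S,D \right)} = S + D^{2}$
$Y{\left(s \right)} = 1 + 4 s$ ($Y{\left(s \right)} = 4 s + 1 = 1 + 4 s$)
$A{\left(t \right)} = 100$ ($A{\left(t \right)} = 1 + 4 \left(- \frac{1}{4} + 5^{2}\right) = 1 + 4 \left(- \frac{1}{4} + 25\right) = 1 + 4 \cdot \frac{99}{4} = 1 + 99 = 100$)
$R{\left(-45,-32 \right)} + A{\left(-13 \right)} = -68 + 100 = 32$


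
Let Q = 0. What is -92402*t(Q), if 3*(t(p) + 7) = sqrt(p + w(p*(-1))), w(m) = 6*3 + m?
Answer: 646814 - 92402*sqrt(2) ≈ 5.1614e+5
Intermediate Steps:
w(m) = 18 + m
t(p) = -7 + sqrt(2) (t(p) = -7 + sqrt(p + (18 + p*(-1)))/3 = -7 + sqrt(p + (18 - p))/3 = -7 + sqrt(18)/3 = -7 + (3*sqrt(2))/3 = -7 + sqrt(2))
-92402*t(Q) = -92402*(-7 + sqrt(2)) = 646814 - 92402*sqrt(2)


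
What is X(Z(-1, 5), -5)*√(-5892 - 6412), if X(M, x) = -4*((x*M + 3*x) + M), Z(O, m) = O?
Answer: 176*I*√769 ≈ 4880.6*I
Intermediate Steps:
X(M, x) = -12*x - 4*M - 4*M*x (X(M, x) = -4*((M*x + 3*x) + M) = -4*((3*x + M*x) + M) = -4*(M + 3*x + M*x) = -12*x - 4*M - 4*M*x)
X(Z(-1, 5), -5)*√(-5892 - 6412) = (-12*(-5) - 4*(-1) - 4*(-1)*(-5))*√(-5892 - 6412) = (60 + 4 - 20)*√(-12304) = 44*(4*I*√769) = 176*I*√769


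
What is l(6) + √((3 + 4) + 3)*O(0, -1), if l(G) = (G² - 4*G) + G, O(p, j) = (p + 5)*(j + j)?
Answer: 18 - 10*√10 ≈ -13.623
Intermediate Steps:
O(p, j) = 2*j*(5 + p) (O(p, j) = (5 + p)*(2*j) = 2*j*(5 + p))
l(G) = G² - 3*G
l(6) + √((3 + 4) + 3)*O(0, -1) = 6*(-3 + 6) + √((3 + 4) + 3)*(2*(-1)*(5 + 0)) = 6*3 + √(7 + 3)*(2*(-1)*5) = 18 + √10*(-10) = 18 - 10*√10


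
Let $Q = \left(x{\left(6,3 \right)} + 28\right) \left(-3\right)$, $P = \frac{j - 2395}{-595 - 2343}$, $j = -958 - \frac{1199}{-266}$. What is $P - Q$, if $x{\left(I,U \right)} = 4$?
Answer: $\frac{75915467}{781508} \approx 97.14$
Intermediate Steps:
$j = - \frac{253629}{266}$ ($j = -958 - 1199 \left(- \frac{1}{266}\right) = -958 - - \frac{1199}{266} = -958 + \frac{1199}{266} = - \frac{253629}{266} \approx -953.49$)
$P = \frac{890699}{781508}$ ($P = \frac{- \frac{253629}{266} - 2395}{-595 - 2343} = - \frac{890699}{266 \left(-2938\right)} = \left(- \frac{890699}{266}\right) \left(- \frac{1}{2938}\right) = \frac{890699}{781508} \approx 1.1397$)
$Q = -96$ ($Q = \left(4 + 28\right) \left(-3\right) = 32 \left(-3\right) = -96$)
$P - Q = \frac{890699}{781508} - -96 = \frac{890699}{781508} + 96 = \frac{75915467}{781508}$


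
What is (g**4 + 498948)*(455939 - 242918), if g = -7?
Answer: 106797865329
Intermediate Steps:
(g**4 + 498948)*(455939 - 242918) = ((-7)**4 + 498948)*(455939 - 242918) = (2401 + 498948)*213021 = 501349*213021 = 106797865329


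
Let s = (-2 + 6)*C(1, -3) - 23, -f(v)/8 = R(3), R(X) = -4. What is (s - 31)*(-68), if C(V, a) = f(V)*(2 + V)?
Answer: -22440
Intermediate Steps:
f(v) = 32 (f(v) = -8*(-4) = 32)
C(V, a) = 64 + 32*V (C(V, a) = 32*(2 + V) = 64 + 32*V)
s = 361 (s = (-2 + 6)*(64 + 32*1) - 23 = 4*(64 + 32) - 23 = 4*96 - 23 = 384 - 23 = 361)
(s - 31)*(-68) = (361 - 31)*(-68) = 330*(-68) = -22440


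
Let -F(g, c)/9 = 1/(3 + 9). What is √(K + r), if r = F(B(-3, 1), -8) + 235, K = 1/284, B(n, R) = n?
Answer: 6*√32802/71 ≈ 15.305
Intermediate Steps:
F(g, c) = -¾ (F(g, c) = -9/(3 + 9) = -9/12 = -9*1/12 = -¾)
K = 1/284 ≈ 0.0035211
r = 937/4 (r = -¾ + 235 = 937/4 ≈ 234.25)
√(K + r) = √(1/284 + 937/4) = √(16632/71) = 6*√32802/71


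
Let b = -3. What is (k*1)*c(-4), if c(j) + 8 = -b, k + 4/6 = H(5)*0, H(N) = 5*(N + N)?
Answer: 10/3 ≈ 3.3333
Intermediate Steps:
H(N) = 10*N (H(N) = 5*(2*N) = 10*N)
k = -⅔ (k = -⅔ + (10*5)*0 = -⅔ + 50*0 = -⅔ + 0 = -⅔ ≈ -0.66667)
c(j) = -5 (c(j) = -8 - 1*(-3) = -8 + 3 = -5)
(k*1)*c(-4) = -⅔*1*(-5) = -⅔*(-5) = 10/3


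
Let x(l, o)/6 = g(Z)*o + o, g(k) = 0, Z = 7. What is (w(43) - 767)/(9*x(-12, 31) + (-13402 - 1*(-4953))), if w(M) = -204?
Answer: 971/6775 ≈ 0.14332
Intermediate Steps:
x(l, o) = 6*o (x(l, o) = 6*(0*o + o) = 6*(0 + o) = 6*o)
(w(43) - 767)/(9*x(-12, 31) + (-13402 - 1*(-4953))) = (-204 - 767)/(9*(6*31) + (-13402 - 1*(-4953))) = -971/(9*186 + (-13402 + 4953)) = -971/(1674 - 8449) = -971/(-6775) = -971*(-1/6775) = 971/6775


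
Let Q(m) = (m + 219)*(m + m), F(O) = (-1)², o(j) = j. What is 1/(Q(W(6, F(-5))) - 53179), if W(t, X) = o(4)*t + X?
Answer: -1/40979 ≈ -2.4403e-5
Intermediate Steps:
F(O) = 1
W(t, X) = X + 4*t (W(t, X) = 4*t + X = X + 4*t)
Q(m) = 2*m*(219 + m) (Q(m) = (219 + m)*(2*m) = 2*m*(219 + m))
1/(Q(W(6, F(-5))) - 53179) = 1/(2*(1 + 4*6)*(219 + (1 + 4*6)) - 53179) = 1/(2*(1 + 24)*(219 + (1 + 24)) - 53179) = 1/(2*25*(219 + 25) - 53179) = 1/(2*25*244 - 53179) = 1/(12200 - 53179) = 1/(-40979) = -1/40979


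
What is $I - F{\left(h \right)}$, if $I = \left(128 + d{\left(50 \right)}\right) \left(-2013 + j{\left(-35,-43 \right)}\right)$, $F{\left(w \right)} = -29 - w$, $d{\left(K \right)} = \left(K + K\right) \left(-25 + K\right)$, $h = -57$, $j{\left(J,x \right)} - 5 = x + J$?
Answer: $-5482036$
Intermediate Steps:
$j{\left(J,x \right)} = 5 + J + x$ ($j{\left(J,x \right)} = 5 + \left(x + J\right) = 5 + \left(J + x\right) = 5 + J + x$)
$d{\left(K \right)} = 2 K \left(-25 + K\right)$
$I = -5482008$ ($I = \left(128 + 2 \cdot 50 \left(-25 + 50\right)\right) \left(-2013 - 73\right) = \left(128 + 2 \cdot 50 \cdot 25\right) \left(-2013 - 73\right) = \left(128 + 2500\right) \left(-2086\right) = 2628 \left(-2086\right) = -5482008$)
$I - F{\left(h \right)} = -5482008 - \left(-29 - -57\right) = -5482008 - \left(-29 + 57\right) = -5482008 - 28 = -5482036$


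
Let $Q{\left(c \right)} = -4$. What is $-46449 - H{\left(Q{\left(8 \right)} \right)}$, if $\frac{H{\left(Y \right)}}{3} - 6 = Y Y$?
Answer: $-46515$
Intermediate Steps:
$H{\left(Y \right)} = 18 + 3 Y^{2}$ ($H{\left(Y \right)} = 18 + 3 Y Y = 18 + 3 Y^{2}$)
$-46449 - H{\left(Q{\left(8 \right)} \right)} = -46449 - \left(18 + 3 \left(-4\right)^{2}\right) = -46449 - \left(18 + 3 \cdot 16\right) = -46449 - \left(18 + 48\right) = -46449 - 66 = -46515$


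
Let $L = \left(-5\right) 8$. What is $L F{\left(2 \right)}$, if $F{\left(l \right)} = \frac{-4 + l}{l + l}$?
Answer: $20$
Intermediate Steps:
$F{\left(l \right)} = \frac{-4 + l}{2 l}$
$L = -40$
$L F{\left(2 \right)} = - 40 \frac{-4 + 2}{2 \cdot 2} = - 40 \cdot \frac{1}{2} \cdot \frac{1}{2} \left(-2\right) = \left(-40\right) \left(- \frac{1}{2}\right) = 20$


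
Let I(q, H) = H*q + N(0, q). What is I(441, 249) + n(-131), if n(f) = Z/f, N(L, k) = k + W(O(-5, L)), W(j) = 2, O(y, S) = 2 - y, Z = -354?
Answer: 14443366/131 ≈ 1.1025e+5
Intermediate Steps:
N(L, k) = 2 + k (N(L, k) = k + 2 = 2 + k)
I(q, H) = 2 + q + H*q (I(q, H) = H*q + (2 + q) = 2 + q + H*q)
n(f) = -354/f
I(441, 249) + n(-131) = (2 + 441 + 249*441) - 354/(-131) = (2 + 441 + 109809) - 354*(-1/131) = 110252 + 354/131 = 14443366/131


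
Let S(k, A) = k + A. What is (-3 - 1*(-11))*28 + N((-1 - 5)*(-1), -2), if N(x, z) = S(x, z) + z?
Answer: 226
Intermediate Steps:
S(k, A) = A + k
N(x, z) = x + 2*z (N(x, z) = (z + x) + z = (x + z) + z = x + 2*z)
(-3 - 1*(-11))*28 + N((-1 - 5)*(-1), -2) = (-3 - 1*(-11))*28 + ((-1 - 5)*(-1) + 2*(-2)) = (-3 + 11)*28 + (-6*(-1) - 4) = 8*28 + (6 - 4) = 224 + 2 = 226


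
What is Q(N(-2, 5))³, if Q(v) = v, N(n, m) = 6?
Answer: 216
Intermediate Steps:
Q(N(-2, 5))³ = 6³ = 216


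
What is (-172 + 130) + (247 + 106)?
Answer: 311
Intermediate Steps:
(-172 + 130) + (247 + 106) = -42 + 353 = 311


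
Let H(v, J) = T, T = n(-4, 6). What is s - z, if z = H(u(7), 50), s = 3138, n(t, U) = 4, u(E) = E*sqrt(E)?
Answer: 3134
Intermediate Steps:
u(E) = E**(3/2)
T = 4
H(v, J) = 4
z = 4
s - z = 3138 - 1*4 = 3138 - 4 = 3134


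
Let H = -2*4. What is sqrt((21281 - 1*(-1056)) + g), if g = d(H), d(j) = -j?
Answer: sqrt(22345) ≈ 149.48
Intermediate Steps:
H = -8
g = 8 (g = -1*(-8) = 8)
sqrt((21281 - 1*(-1056)) + g) = sqrt((21281 - 1*(-1056)) + 8) = sqrt((21281 + 1056) + 8) = sqrt(22337 + 8) = sqrt(22345)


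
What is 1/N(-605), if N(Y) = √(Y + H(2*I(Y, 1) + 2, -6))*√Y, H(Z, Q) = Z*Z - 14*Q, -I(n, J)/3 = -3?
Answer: -√5/605 ≈ -0.0036960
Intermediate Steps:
I(n, J) = 9 (I(n, J) = -3*(-3) = 9)
H(Z, Q) = Z² - 14*Q
N(Y) = √Y*√(484 + Y) (N(Y) = √(Y + ((2*9 + 2)² - 14*(-6)))*√Y = √(Y + ((18 + 2)² + 84))*√Y = √(Y + (20² + 84))*√Y = √(Y + (400 + 84))*√Y = √(Y + 484)*√Y = √(484 + Y)*√Y = √Y*√(484 + Y))
1/N(-605) = 1/(√(-605)*√(484 - 605)) = 1/((11*I*√5)*√(-121)) = 1/((11*I*√5)*(11*I)) = 1/(-121*√5) = -√5/605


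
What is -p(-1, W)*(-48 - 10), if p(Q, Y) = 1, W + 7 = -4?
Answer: 58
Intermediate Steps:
W = -11 (W = -7 - 4 = -11)
-p(-1, W)*(-48 - 10) = -(-48 - 10) = -(-58) = -1*(-58) = 58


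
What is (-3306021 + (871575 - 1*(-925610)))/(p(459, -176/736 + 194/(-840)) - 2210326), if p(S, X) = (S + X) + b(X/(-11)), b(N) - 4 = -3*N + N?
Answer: 160328913360/234820101413 ≈ 0.68277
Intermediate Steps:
b(N) = 4 - 2*N (b(N) = 4 + (-3*N + N) = 4 - 2*N)
p(S, X) = 4 + S + 13*X/11 (p(S, X) = (S + X) + (4 - 2*X/(-11)) = (S + X) + (4 - 2*X*(-1)/11) = (S + X) + (4 - (-2)*X/11) = (S + X) + (4 + 2*X/11) = 4 + S + 13*X/11)
(-3306021 + (871575 - 1*(-925610)))/(p(459, -176/736 + 194/(-840)) - 2210326) = (-3306021 + (871575 - 1*(-925610)))/((4 + 459 + 13*(-176/736 + 194/(-840))/11) - 2210326) = (-3306021 + (871575 + 925610))/((4 + 459 + 13*(-176*1/736 + 194*(-1/840))/11) - 2210326) = (-3306021 + 1797185)/((4 + 459 + 13*(-11/46 - 97/420)/11) - 2210326) = -1508836/((4 + 459 + (13/11)*(-4541/9660)) - 2210326) = -1508836/((4 + 459 - 59033/106260) - 2210326) = -1508836/(49139347/106260 - 2210326) = -1508836/(-234820101413/106260) = -1508836*(-106260/234820101413) = 160328913360/234820101413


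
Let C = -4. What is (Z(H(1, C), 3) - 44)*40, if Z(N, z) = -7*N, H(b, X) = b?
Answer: -2040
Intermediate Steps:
(Z(H(1, C), 3) - 44)*40 = (-7*1 - 44)*40 = (-7 - 44)*40 = -51*40 = -2040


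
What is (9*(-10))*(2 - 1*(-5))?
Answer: -630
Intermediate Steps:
(9*(-10))*(2 - 1*(-5)) = -90*(2 + 5) = -90*7 = -630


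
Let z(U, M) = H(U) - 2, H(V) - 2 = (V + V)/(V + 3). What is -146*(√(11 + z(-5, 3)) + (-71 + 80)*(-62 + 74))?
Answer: -16352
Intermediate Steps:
H(V) = 2 + 2*V/(3 + V) (H(V) = 2 + (V + V)/(V + 3) = 2 + (2*V)/(3 + V) = 2 + 2*V/(3 + V))
z(U, M) = -2 + 2*(3 + 2*U)/(3 + U) (z(U, M) = 2*(3 + 2*U)/(3 + U) - 2 = -2 + 2*(3 + 2*U)/(3 + U))
-146*(√(11 + z(-5, 3)) + (-71 + 80)*(-62 + 74)) = -146*(√(11 + 2*(-5)/(3 - 5)) + (-71 + 80)*(-62 + 74)) = -146*(√(11 + 2*(-5)/(-2)) + 9*12) = -146*(√(11 + 2*(-5)*(-½)) + 108) = -146*(√(11 + 5) + 108) = -146*(√16 + 108) = -146*(4 + 108) = -146*112 = -16352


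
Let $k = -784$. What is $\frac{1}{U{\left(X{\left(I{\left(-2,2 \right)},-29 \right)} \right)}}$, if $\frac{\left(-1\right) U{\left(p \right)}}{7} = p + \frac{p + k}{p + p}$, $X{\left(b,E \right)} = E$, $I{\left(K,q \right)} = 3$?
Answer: $\frac{58}{6083} \approx 0.0095348$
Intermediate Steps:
$U{\left(p \right)} = - 7 p - \frac{7 \left(-784 + p\right)}{2 p}$ ($U{\left(p \right)} = - 7 \left(p + \frac{p - 784}{p + p}\right) = - 7 \left(p + \frac{-784 + p}{2 p}\right) = - 7 p - \frac{7 \left(-784 + p\right)}{2 p}$)
$\frac{1}{U{\left(X{\left(I{\left(-2,2 \right)},-29 \right)} \right)}} = \frac{1}{- \frac{7}{2} - -203 + \frac{2744}{-29}} = \frac{1}{- \frac{7}{2} + 203 + 2744 \left(- \frac{1}{29}\right)} = \frac{1}{- \frac{7}{2} + 203 - \frac{2744}{29}} = \frac{1}{\frac{6083}{58}} = \frac{58}{6083}$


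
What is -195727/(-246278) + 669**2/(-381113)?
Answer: -35630323807/93859747414 ≈ -0.37961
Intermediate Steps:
-195727/(-246278) + 669**2/(-381113) = -195727*(-1/246278) + 447561*(-1/381113) = 195727/246278 - 447561/381113 = -35630323807/93859747414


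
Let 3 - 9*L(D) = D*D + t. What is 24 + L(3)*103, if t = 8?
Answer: -1226/9 ≈ -136.22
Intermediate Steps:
L(D) = -5/9 - D²/9 (L(D) = ⅓ - (D*D + 8)/9 = ⅓ - (D² + 8)/9 = ⅓ - (8 + D²)/9 = ⅓ + (-8/9 - D²/9) = -5/9 - D²/9)
24 + L(3)*103 = 24 + (-5/9 - ⅑*3²)*103 = 24 + (-5/9 - ⅑*9)*103 = 24 + (-5/9 - 1)*103 = 24 - 14/9*103 = 24 - 1442/9 = -1226/9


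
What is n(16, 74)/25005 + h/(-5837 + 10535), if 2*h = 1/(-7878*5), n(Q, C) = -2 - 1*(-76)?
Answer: 1825866637/616970769480 ≈ 0.0029594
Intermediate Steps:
n(Q, C) = 74 (n(Q, C) = -2 + 76 = 74)
h = -1/78780 (h = 1/(2*((-7878*5))) = 1/(2*((-1*39390))) = (1/2)/(-39390) = (1/2)*(-1/39390) = -1/78780 ≈ -1.2694e-5)
n(16, 74)/25005 + h/(-5837 + 10535) = 74/25005 - 1/(78780*(-5837 + 10535)) = 74*(1/25005) - 1/78780/4698 = 74/25005 - 1/78780*1/4698 = 74/25005 - 1/370108440 = 1825866637/616970769480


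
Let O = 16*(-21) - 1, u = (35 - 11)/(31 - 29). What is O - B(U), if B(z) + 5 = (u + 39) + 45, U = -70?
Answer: -428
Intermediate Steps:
u = 12 (u = 24/2 = 24*(½) = 12)
B(z) = 91 (B(z) = -5 + ((12 + 39) + 45) = -5 + (51 + 45) = -5 + 96 = 91)
O = -337 (O = -336 - 1 = -337)
O - B(U) = -337 - 1*91 = -337 - 91 = -428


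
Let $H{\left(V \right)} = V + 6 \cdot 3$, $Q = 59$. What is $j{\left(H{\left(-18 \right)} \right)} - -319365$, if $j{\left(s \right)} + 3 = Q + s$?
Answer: $319421$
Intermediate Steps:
$H{\left(V \right)} = 18 + V$ ($H{\left(V \right)} = V + 18 = 18 + V$)
$j{\left(s \right)} = 56 + s$ ($j{\left(s \right)} = -3 + \left(59 + s\right) = 56 + s$)
$j{\left(H{\left(-18 \right)} \right)} - -319365 = \left(56 + \left(18 - 18\right)\right) - -319365 = \left(56 + 0\right) + 319365 = 56 + 319365 = 319421$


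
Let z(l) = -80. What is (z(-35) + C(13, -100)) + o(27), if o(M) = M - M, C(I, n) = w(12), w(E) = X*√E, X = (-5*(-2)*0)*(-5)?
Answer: -80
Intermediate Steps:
X = 0 (X = (10*0)*(-5) = 0*(-5) = 0)
w(E) = 0 (w(E) = 0*√E = 0)
C(I, n) = 0
o(M) = 0
(z(-35) + C(13, -100)) + o(27) = (-80 + 0) + 0 = -80 + 0 = -80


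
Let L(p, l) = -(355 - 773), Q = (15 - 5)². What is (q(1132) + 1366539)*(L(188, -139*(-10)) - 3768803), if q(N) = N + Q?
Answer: -5154287719835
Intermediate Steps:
Q = 100 (Q = 10² = 100)
L(p, l) = 418 (L(p, l) = -1*(-418) = 418)
q(N) = 100 + N (q(N) = N + 100 = 100 + N)
(q(1132) + 1366539)*(L(188, -139*(-10)) - 3768803) = ((100 + 1132) + 1366539)*(418 - 3768803) = (1232 + 1366539)*(-3768385) = 1367771*(-3768385) = -5154287719835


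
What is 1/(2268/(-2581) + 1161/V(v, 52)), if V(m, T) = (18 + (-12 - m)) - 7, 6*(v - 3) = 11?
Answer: -90335/18058626 ≈ -0.0050023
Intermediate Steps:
v = 29/6 (v = 3 + (1/6)*11 = 3 + 11/6 = 29/6 ≈ 4.8333)
V(m, T) = -1 - m (V(m, T) = (6 - m) - 7 = -1 - m)
1/(2268/(-2581) + 1161/V(v, 52)) = 1/(2268/(-2581) + 1161/(-1 - 1*29/6)) = 1/(2268*(-1/2581) + 1161/(-1 - 29/6)) = 1/(-2268/2581 + 1161/(-35/6)) = 1/(-2268/2581 + 1161*(-6/35)) = 1/(-2268/2581 - 6966/35) = 1/(-18058626/90335) = -90335/18058626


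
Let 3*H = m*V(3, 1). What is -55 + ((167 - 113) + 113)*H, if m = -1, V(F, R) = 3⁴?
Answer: -4564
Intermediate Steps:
V(F, R) = 81
H = -27 (H = (-1*81)/3 = (⅓)*(-81) = -27)
-55 + ((167 - 113) + 113)*H = -55 + ((167 - 113) + 113)*(-27) = -55 + (54 + 113)*(-27) = -55 + 167*(-27) = -55 - 4509 = -4564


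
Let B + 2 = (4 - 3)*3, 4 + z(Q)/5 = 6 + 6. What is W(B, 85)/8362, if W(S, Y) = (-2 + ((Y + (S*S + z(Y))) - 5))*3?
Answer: 357/8362 ≈ 0.042693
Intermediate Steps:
z(Q) = 40 (z(Q) = -20 + 5*(6 + 6) = -20 + 5*12 = -20 + 60 = 40)
B = 1 (B = -2 + (4 - 3)*3 = -2 + 1*3 = -2 + 3 = 1)
W(S, Y) = 99 + 3*Y + 3*S² (W(S, Y) = (-2 + ((Y + (S*S + 40)) - 5))*3 = (-2 + ((Y + (S² + 40)) - 5))*3 = (-2 + ((Y + (40 + S²)) - 5))*3 = (-2 + ((40 + Y + S²) - 5))*3 = (-2 + (35 + Y + S²))*3 = (33 + Y + S²)*3 = 99 + 3*Y + 3*S²)
W(B, 85)/8362 = (99 + 3*85 + 3*1²)/8362 = (99 + 255 + 3*1)*(1/8362) = (99 + 255 + 3)*(1/8362) = 357*(1/8362) = 357/8362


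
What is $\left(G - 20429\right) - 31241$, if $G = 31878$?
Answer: $-19792$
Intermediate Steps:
$\left(G - 20429\right) - 31241 = \left(31878 - 20429\right) - 31241 = 11449 - 31241 = -19792$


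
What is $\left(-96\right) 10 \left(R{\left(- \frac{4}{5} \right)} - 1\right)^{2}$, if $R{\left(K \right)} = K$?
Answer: $- \frac{15552}{5} \approx -3110.4$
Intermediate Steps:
$\left(-96\right) 10 \left(R{\left(- \frac{4}{5} \right)} - 1\right)^{2} = \left(-96\right) 10 \left(- \frac{4}{5} - 1\right)^{2} = - 960 \left(\left(-4\right) \frac{1}{5} - 1\right)^{2} = - 960 \left(- \frac{4}{5} - 1\right)^{2} = - 960 \left(- \frac{9}{5}\right)^{2} = \left(-960\right) \frac{81}{25} = - \frac{15552}{5}$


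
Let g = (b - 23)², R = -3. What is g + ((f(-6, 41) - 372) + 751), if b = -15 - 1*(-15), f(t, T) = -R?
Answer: 911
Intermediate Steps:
f(t, T) = 3 (f(t, T) = -1*(-3) = 3)
b = 0 (b = -15 + 15 = 0)
g = 529 (g = (0 - 23)² = (-23)² = 529)
g + ((f(-6, 41) - 372) + 751) = 529 + ((3 - 372) + 751) = 529 + (-369 + 751) = 529 + 382 = 911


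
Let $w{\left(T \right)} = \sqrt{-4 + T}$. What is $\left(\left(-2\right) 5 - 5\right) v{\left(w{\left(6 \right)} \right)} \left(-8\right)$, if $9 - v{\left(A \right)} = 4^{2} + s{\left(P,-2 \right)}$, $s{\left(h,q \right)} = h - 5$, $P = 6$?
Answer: $-960$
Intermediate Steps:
$s{\left(h,q \right)} = -5 + h$
$v{\left(A \right)} = -8$ ($v{\left(A \right)} = 9 - \left(4^{2} + \left(-5 + 6\right)\right) = 9 - \left(16 + 1\right) = 9 - 17 = -8$)
$\left(\left(-2\right) 5 - 5\right) v{\left(w{\left(6 \right)} \right)} \left(-8\right) = \left(\left(-2\right) 5 - 5\right) \left(-8\right) \left(-8\right) = \left(-10 - 5\right) \left(-8\right) \left(-8\right) = \left(-15\right) \left(-8\right) \left(-8\right) = 120 \left(-8\right) = -960$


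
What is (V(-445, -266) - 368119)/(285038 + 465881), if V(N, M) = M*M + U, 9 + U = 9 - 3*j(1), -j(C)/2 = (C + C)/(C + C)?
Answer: -297357/750919 ≈ -0.39599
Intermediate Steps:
j(C) = -2 (j(C) = -2*(C + C)/(C + C) = -2*2*C/(2*C) = -2*2*C*1/(2*C) = -2*1 = -2)
U = 6 (U = -9 + (9 - 3*(-2)) = -9 + (9 + 6) = -9 + 15 = 6)
V(N, M) = 6 + M**2 (V(N, M) = M*M + 6 = M**2 + 6 = 6 + M**2)
(V(-445, -266) - 368119)/(285038 + 465881) = ((6 + (-266)**2) - 368119)/(285038 + 465881) = ((6 + 70756) - 368119)/750919 = (70762 - 368119)*(1/750919) = -297357*1/750919 = -297357/750919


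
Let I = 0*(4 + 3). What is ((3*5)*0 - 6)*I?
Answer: 0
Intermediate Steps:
I = 0 (I = 0*7 = 0)
((3*5)*0 - 6)*I = ((3*5)*0 - 6)*0 = (15*0 - 6)*0 = (0 - 6)*0 = -6*0 = 0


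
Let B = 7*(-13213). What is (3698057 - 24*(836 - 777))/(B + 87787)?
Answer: -3696641/4704 ≈ -785.85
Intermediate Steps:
B = -92491
(3698057 - 24*(836 - 777))/(B + 87787) = (3698057 - 24*(836 - 777))/(-92491 + 87787) = (3698057 - 24*59)/(-4704) = (3698057 - 1416)*(-1/4704) = 3696641*(-1/4704) = -3696641/4704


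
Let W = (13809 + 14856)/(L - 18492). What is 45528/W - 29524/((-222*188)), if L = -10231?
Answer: -72192264479/1582490 ≈ -45619.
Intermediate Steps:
W = -28665/28723 (W = (13809 + 14856)/(-10231 - 18492) = 28665/(-28723) = 28665*(-1/28723) = -28665/28723 ≈ -0.99798)
45528/W - 29524/((-222*188)) = 45528/(-28665/28723) - 29524/((-222*188)) = 45528*(-28723/28665) - 29524/(-41736) = -62271464/1365 - 29524*(-1/41736) = -62271464/1365 + 7381/10434 = -72192264479/1582490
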